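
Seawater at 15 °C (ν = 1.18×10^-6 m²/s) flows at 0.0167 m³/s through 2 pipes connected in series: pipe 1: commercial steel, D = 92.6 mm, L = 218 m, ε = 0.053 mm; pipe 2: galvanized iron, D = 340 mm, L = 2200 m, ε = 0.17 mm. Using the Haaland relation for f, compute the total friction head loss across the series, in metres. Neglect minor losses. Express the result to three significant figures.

Pipe 1: V = 2.480 m/s, Re = 1.95×10^5, ε/D = 5.72×10^-4, f = 0.01905, h_1 = f(L/D)V²/2g = 14.06 m
Pipe 2: V = 0.1839 m/s, Re = 5.30×10^4, ε/D = 5.00×10^-4, f = 0.02204, h_2 = f(L/D)V²/2g = 0.2459 m
Series → Q common, losses add: H = Σh = 14.30 m

H ≈ 14.3 m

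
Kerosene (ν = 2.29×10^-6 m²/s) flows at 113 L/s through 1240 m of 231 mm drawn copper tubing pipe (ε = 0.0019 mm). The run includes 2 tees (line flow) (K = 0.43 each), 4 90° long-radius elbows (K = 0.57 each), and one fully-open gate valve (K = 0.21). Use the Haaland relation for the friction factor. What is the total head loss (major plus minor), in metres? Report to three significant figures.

H_L ≈ 30.4 m

V = 4Q/(πD²) = 2.696 m/s; V²/2g = 0.3705 m
Re = 2.72×10^5, ε/D = 8.23×10^-6 → f = 0.01467 (Haaland)
Major: h_f = f(L/D)·V²/2g = 0.01467·5368·0.3705 = 29.18 m
Minor: ΣK = 3.35; h_m = ΣK·V²/2g = 1.241 m
Total H_L = 29.18 + 1.241 = 30.42 m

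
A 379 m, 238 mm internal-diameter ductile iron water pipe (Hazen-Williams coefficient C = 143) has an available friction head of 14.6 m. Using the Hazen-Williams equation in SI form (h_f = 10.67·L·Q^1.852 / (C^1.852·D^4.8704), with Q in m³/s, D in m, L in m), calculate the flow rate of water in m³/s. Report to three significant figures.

Rearranging: Q = [h_f·C^1.852·D^4.8704 / (10.67·L)]^(1/1.852)
Q = [14.6·143^1.852·0.238^4.8704 / (10.67·379)]^0.540 = 0.1574 m³/s

Q ≈ 0.157 m³/s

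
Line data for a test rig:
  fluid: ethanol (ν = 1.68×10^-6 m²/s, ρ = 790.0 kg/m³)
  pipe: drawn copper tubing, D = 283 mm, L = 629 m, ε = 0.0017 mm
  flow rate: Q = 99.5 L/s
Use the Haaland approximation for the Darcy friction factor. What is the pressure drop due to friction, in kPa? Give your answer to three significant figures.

V = 4Q/(πD²) = 4·0.0995/(π·0.283²) = 1.582 m/s
Re = VD/ν = 1.582·0.283/1.68×10^-6 = 2.66×10^5 → turbulent
ε/D = 0.0017/283 = 6.01×10^-6
Haaland: f = 0.01471
h_f = f(L/D)V²/(2g) = 0.01471·(629/0.283)·1.582²/(2·9.81) = 4.170 m
Δp = ρg·h_f = 790.0·9.81·4.170 = 32.31 kPa

Δp ≈ 32.3 kPa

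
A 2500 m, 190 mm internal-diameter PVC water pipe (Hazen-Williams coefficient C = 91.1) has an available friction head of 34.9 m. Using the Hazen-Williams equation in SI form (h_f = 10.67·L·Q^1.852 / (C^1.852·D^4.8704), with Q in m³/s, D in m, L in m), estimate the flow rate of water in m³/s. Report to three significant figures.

Rearranging: Q = [h_f·C^1.852·D^4.8704 / (10.67·L)]^(1/1.852)
Q = [34.9·91.1^1.852·0.190^4.8704 / (10.67·2500)]^0.540 = 0.03206 m³/s

Q ≈ 0.0321 m³/s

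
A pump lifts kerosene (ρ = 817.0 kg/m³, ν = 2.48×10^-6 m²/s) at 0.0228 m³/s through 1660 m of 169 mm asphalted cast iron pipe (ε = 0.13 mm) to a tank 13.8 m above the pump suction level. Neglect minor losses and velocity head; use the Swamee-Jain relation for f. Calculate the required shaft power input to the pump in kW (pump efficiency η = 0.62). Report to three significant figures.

P_shaft ≈ 7.49 kW

V = 4Q/(πD²) = 1.016 m/s; Re = 6.93×10^4; ε/D = 7.69×10^-4; f = 0.02245
h_f = f(L/D)V²/2g = 11.61 m
Total head H = z + h_f = 13.8 + 11.61 = 25.41 m
P_hyd = ρgQH = 817.0·9.81·0.0228·25.41 = 4.644 kW
P_shaft = P_hyd/η = 4.644/0.62 = 7.490 kW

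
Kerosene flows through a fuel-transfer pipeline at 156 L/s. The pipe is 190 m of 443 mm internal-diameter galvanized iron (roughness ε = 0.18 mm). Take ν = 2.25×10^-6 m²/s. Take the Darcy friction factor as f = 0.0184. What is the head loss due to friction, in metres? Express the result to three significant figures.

h_f ≈ 0.412 m

V = 4Q/(πD²) = 4·0.156/(π·0.443²) = 1.012 m/s
h_f = f(L/D)V²/(2g) = 0.01840·(190/0.443)·1.012²/(2·9.81) = 0.4120 m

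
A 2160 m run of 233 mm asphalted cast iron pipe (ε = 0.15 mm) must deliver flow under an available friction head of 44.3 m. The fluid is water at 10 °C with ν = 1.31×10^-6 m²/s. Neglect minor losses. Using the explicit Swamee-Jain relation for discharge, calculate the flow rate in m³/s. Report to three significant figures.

Swamee-Jain (Type II): Q = -0.965·√(gD⁵h_f/L)·ln[ε/(3.7D) + √(3.17ν²L/(gD³h_f))]
√(gD⁵h_f/L) = √(9.81·0.233⁵·44.3/2160) = 0.01175
ε/(3.7D) = 1.74×10^-4; √(3.17ν²L/(gD³h_f)) = 4.62×10^-5
Q = -0.965·0.01175·ln(2.202×10^-4) = 0.09552 m³/s
Check: V = 2.24 m/s, Re = 3.98×10^5, f = 0.01881, h_f = 44.6 m ≈ 44.3 m ✓

Q ≈ 0.0955 m³/s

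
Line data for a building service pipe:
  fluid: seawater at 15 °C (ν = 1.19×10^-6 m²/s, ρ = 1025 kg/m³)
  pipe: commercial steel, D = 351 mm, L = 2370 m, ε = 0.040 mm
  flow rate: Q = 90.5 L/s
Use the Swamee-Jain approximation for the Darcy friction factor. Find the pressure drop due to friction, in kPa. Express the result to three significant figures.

V = 4Q/(πD²) = 4·0.0905/(π·0.351²) = 0.9353 m/s
Re = VD/ν = 0.9353·0.351/1.19×10^-6 = 2.76×10^5 → turbulent
ε/D = 0.040/351 = 1.14×10^-4
Swamee-Jain: f = 0.01575
h_f = f(L/D)V²/(2g) = 0.01575·(2370/0.351)·0.9353²/(2·9.81) = 4.740 m
Δp = ρg·h_f = 1025·9.81·4.740 = 47.67 kPa

Δp ≈ 47.7 kPa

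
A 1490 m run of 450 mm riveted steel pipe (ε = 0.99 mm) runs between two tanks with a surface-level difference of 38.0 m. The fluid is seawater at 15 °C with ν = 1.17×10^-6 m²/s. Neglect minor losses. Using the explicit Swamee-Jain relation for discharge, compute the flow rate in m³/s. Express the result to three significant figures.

Q ≈ 0.486 m³/s

Swamee-Jain (Type II): Q = -0.965·√(gD⁵h_f/L)·ln[ε/(3.7D) + √(3.17ν²L/(gD³h_f))]
√(gD⁵h_f/L) = √(9.81·0.450⁵·38.0/1490) = 0.06795
ε/(3.7D) = 5.95×10^-4; √(3.17ν²L/(gD³h_f)) = 1.38×10^-5
Q = -0.965·0.06795·ln(6.084×10^-4) = 0.4855 m³/s
Check: V = 3.05 m/s, Re = 1.17×10^6, f = 0.02424, h_f = 38.1 m ≈ 38.0 m ✓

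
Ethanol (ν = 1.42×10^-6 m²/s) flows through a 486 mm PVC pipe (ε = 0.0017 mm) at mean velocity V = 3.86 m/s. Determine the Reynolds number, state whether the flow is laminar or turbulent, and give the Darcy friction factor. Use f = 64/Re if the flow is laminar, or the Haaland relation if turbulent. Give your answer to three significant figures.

Re ≈ 1.32×10^6; turbulent; f ≈ 0.0111

Re = VD/ν = 3.860·0.486/1.42×10^-6 = 1.32×10^6
Re > 4000 → turbulent; ε/D = 3.50×10^-6
Haaland: f = 0.01113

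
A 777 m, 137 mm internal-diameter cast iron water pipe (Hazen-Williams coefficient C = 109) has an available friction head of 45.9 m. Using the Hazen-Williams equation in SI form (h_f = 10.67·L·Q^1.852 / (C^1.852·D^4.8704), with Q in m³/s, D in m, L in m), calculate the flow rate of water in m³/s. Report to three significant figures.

Rearranging: Q = [h_f·C^1.852·D^4.8704 / (10.67·L)]^(1/1.852)
Q = [45.9·109^1.852·0.137^4.8704 / (10.67·777)]^0.540 = 0.03537 m³/s

Q ≈ 0.0354 m³/s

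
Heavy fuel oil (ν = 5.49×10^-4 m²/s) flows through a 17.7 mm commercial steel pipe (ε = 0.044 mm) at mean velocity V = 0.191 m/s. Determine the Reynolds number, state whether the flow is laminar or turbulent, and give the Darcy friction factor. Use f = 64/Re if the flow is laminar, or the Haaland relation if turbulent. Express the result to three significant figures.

Re ≈ 6.16; laminar; f = 64/Re ≈ 10.4

Re = VD/ν = 0.1910·0.0177/5.49×10^-4 = 6.16
Re < 2300 → laminar → f = 64/Re = 10.39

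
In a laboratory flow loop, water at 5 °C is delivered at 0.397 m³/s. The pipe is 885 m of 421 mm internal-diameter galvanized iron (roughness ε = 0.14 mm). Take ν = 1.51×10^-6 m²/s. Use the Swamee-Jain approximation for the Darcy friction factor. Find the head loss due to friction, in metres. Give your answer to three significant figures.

h_f ≈ 14.1 m

V = 4Q/(πD²) = 4·0.397/(π·0.421²) = 2.852 m/s
Re = VD/ν = 2.852·0.421/1.51×10^-6 = 7.95×10^5 → turbulent
ε/D = 0.14/421 = 3.33×10^-4
Swamee-Jain: f = 0.01620
h_f = f(L/D)V²/(2g) = 0.01620·(885/0.421)·2.852²/(2·9.81) = 14.12 m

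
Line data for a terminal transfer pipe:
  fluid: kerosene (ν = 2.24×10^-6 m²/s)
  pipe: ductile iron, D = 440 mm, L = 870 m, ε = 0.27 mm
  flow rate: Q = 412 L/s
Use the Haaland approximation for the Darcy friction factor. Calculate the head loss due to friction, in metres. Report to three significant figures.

h_f ≈ 13.5 m

V = 4Q/(πD²) = 4·0.412/(π·0.440²) = 2.710 m/s
Re = VD/ν = 2.710·0.440/2.24×10^-6 = 5.32×10^5 → turbulent
ε/D = 0.27/440 = 6.14×10^-4
Haaland: f = 0.01822
h_f = f(L/D)V²/(2g) = 0.01822·(870/0.440)·2.710²/(2·9.81) = 13.48 m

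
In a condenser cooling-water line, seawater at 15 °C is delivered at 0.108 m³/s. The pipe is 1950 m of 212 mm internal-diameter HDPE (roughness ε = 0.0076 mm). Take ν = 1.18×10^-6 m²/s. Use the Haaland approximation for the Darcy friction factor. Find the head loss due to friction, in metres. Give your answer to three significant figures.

h_f ≈ 58.4 m

V = 4Q/(πD²) = 4·0.108/(π·0.212²) = 3.060 m/s
Re = VD/ν = 3.060·0.212/1.18×10^-6 = 5.50×10^5 → turbulent
ε/D = 0.0076/212 = 3.58×10^-5
Haaland: f = 0.01331
h_f = f(L/D)V²/(2g) = 0.01331·(1950/0.212)·3.060²/(2·9.81) = 58.40 m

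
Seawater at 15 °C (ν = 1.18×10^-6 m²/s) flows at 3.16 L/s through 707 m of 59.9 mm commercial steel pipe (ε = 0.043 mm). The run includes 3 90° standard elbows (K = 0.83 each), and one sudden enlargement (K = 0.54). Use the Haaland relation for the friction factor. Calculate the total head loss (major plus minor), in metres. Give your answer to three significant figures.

V = 4Q/(πD²) = 1.121 m/s; V²/2g = 0.06409 m
Re = 5.69×10^4, ε/D = 7.18×10^-4 → f = 0.02248 (Haaland)
Major: h_f = f(L/D)·V²/2g = 0.02248·11803·0.06409 = 17.00 m
Minor: ΣK = 3.03; h_m = ΣK·V²/2g = 0.1942 m
Total H_L = 17.00 + 0.1942 = 17.20 m

H_L ≈ 17.2 m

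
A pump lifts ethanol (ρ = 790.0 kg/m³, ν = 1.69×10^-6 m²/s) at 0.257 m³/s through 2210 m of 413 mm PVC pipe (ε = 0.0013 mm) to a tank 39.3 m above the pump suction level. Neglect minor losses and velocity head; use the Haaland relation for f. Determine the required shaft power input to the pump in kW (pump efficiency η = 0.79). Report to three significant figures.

V = 4Q/(πD²) = 1.918 m/s; Re = 4.69×10^5; ε/D = 3.15×10^-6; f = 0.01325
h_f = f(L/D)V²/2g = 13.30 m
Total head H = z + h_f = 39.3 + 13.30 = 52.60 m
P_hyd = ρgQH = 790.0·9.81·0.257·52.60 = 104.8 kW
P_shaft = P_hyd/η = 104.8/0.79 = 132.6 kW

P_shaft ≈ 133 kW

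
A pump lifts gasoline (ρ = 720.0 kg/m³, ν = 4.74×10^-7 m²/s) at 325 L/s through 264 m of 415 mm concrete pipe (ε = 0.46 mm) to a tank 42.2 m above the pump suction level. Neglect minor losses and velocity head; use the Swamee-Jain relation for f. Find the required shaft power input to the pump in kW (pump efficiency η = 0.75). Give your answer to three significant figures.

P_shaft ≈ 141 kW

V = 4Q/(πD²) = 2.403 m/s; Re = 2.10×10^6; ε/D = 0.00111; f = 0.02033
h_f = f(L/D)V²/2g = 3.805 m
Total head H = z + h_f = 42.2 + 3.805 = 46.01 m
P_hyd = ρgQH = 720.0·9.81·0.325·46.01 = 105.6 kW
P_shaft = P_hyd/η = 105.6/0.75 = 140.8 kW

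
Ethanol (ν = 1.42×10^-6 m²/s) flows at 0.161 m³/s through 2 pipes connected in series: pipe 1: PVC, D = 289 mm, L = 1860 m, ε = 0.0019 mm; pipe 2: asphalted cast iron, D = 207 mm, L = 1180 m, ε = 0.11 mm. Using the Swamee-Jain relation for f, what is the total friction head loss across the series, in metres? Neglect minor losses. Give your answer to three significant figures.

H ≈ 144 m

Pipe 1: V = 2.454 m/s, Re = 5.00×10^5, ε/D = 6.57×10^-6, f = 0.01320, h_1 = f(L/D)V²/2g = 26.08 m
Pipe 2: V = 4.784 m/s, Re = 6.97×10^5, ε/D = 5.31×10^-4, f = 0.01772, h_2 = f(L/D)V²/2g = 117.8 m
Series → Q common, losses add: H = Σh = 143.9 m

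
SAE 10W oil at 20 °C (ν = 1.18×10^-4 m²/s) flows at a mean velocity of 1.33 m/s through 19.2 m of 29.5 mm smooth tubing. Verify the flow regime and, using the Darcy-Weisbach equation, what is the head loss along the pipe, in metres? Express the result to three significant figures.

Re = VD/ν = 1.33·0.02950/1.18×10^-4 = 332 → laminar (Re < 2300)
f = 64/Re = 0.1925
h_f = f(L/D)V²/(2g) = 0.1925·(19.2/0.02950)·1.33²/(2·9.81) = 11.29 m

h_f ≈ 11.3 m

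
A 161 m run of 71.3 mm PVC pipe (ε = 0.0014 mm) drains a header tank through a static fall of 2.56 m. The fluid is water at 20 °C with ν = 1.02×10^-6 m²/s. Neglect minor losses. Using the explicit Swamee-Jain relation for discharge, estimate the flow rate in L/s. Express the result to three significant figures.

Swamee-Jain (Type II): Q = -0.965·√(gD⁵h_f/L)·ln[ε/(3.7D) + √(3.17ν²L/(gD³h_f))]
√(gD⁵h_f/L) = √(9.81·0.0713⁵·2.56/161) = 5.361×10^-4
ε/(3.7D) = 5.31×10^-6; √(3.17ν²L/(gD³h_f)) = 2.42×10^-4
Q = -0.965·5.361×10^-4·ln(2.468×10^-4) = 0.004298 m³/s
Check: V = 1.08 m/s, Re = 7.52×10^4, f = 0.01908, h_f = 2.54 m ≈ 2.56 m ✓

Q ≈ 4.30 L/s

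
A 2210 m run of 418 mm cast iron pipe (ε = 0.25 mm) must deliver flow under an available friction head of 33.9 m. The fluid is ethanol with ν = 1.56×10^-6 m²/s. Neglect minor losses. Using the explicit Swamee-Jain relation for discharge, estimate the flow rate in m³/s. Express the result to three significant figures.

Q ≈ 0.363 m³/s

Swamee-Jain (Type II): Q = -0.965·√(gD⁵h_f/L)·ln[ε/(3.7D) + √(3.17ν²L/(gD³h_f))]
√(gD⁵h_f/L) = √(9.81·0.418⁵·33.9/2210) = 0.04382
ε/(3.7D) = 1.62×10^-4; √(3.17ν²L/(gD³h_f)) = 2.65×10^-5
Q = -0.965·0.04382·ln(1.881×10^-4) = 0.3628 m³/s
Check: V = 2.64 m/s, Re = 7.08×10^5, f = 0.01812, h_f = 34.1 m ≈ 33.9 m ✓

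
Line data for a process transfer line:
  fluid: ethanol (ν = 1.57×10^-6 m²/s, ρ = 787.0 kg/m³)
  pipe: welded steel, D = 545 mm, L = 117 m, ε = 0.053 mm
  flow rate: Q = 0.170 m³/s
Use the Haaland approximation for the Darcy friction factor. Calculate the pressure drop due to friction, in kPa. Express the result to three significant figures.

V = 4Q/(πD²) = 4·0.170/(π·0.545²) = 0.7287 m/s
Re = VD/ν = 0.7287·0.545/1.57×10^-6 = 2.53×10^5 → turbulent
ε/D = 0.053/545 = 9.72×10^-5
Haaland: f = 0.01559
h_f = f(L/D)V²/(2g) = 0.01559·(117/0.545)·0.7287²/(2·9.81) = 0.09058 m
Δp = ρg·h_f = 787.0·9.81·0.09058 = 0.6993 kPa

Δp ≈ 0.699 kPa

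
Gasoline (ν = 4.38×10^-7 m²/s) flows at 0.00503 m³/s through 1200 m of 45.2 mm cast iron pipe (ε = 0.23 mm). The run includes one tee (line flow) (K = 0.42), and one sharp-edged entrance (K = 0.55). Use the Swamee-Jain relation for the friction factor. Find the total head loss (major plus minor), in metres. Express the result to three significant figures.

V = 4Q/(πD²) = 3.135 m/s; V²/2g = 0.5008 m
Re = 3.23×10^5, ε/D = 0.00509 → f = 0.03095 (Swamee-Jain)
Major: h_f = f(L/D)·V²/2g = 0.03095·26549·0.5008 = 411.5 m
Minor: ΣK = 0.970; h_m = ΣK·V²/2g = 0.4858 m
Total H_L = 411.5 + 0.4858 = 412.0 m

H_L ≈ 412 m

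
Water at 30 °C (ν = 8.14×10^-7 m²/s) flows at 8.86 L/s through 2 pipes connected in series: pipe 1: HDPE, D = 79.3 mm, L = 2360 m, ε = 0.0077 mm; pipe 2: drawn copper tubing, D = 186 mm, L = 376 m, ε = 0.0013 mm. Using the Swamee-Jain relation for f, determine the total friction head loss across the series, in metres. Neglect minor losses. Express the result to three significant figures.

Pipe 1: V = 1.794 m/s, Re = 1.75×10^5, ε/D = 9.71×10^-5, f = 0.01672, h_1 = f(L/D)V²/2g = 81.64 m
Pipe 2: V = 0.3261 m/s, Re = 7.45×10^4, ε/D = 6.99×10^-6, f = 0.01905, h_2 = f(L/D)V²/2g = 0.2087 m
Series → Q common, losses add: H = Σh = 81.85 m

H ≈ 81.8 m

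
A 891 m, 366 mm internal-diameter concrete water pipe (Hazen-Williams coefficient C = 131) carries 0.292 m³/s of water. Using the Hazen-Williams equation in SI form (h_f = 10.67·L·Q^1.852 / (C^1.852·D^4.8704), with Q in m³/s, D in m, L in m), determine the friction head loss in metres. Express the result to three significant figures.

h_f = 10.67·891·0.292^1.852 / (131^1.852·0.366^4.8704) = 15.59 m

h_f ≈ 15.6 m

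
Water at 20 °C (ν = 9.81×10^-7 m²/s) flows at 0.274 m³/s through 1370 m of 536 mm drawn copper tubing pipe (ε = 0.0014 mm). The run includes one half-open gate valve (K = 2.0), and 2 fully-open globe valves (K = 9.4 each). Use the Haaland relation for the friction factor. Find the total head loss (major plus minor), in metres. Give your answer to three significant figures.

H_L ≈ 3.96 m

V = 4Q/(πD²) = 1.214 m/s; V²/2g = 0.07516 m
Re = 6.63×10^5, ε/D = 2.61×10^-6 → f = 0.01246 (Haaland)
Major: h_f = f(L/D)·V²/2g = 0.01246·2556·0.07516 = 2.394 m
Minor: ΣK = 20.8; h_m = ΣK·V²/2g = 1.563 m
Total H_L = 2.394 + 1.563 = 3.957 m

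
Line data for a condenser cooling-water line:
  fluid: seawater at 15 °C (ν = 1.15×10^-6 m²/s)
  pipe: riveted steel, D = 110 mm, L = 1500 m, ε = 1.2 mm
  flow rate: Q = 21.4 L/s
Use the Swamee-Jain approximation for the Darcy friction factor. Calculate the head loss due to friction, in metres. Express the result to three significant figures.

V = 4Q/(πD²) = 4·0.0214/(π·0.110²) = 2.252 m/s
Re = VD/ν = 2.252·0.110/1.15×10^-6 = 2.15×10^5 → turbulent
ε/D = 1.2/110 = 0.0109
Swamee-Jain: f = 0.03945
h_f = f(L/D)V²/(2g) = 0.03945·(1500/0.110)·2.252²/(2·9.81) = 139.1 m

h_f ≈ 139 m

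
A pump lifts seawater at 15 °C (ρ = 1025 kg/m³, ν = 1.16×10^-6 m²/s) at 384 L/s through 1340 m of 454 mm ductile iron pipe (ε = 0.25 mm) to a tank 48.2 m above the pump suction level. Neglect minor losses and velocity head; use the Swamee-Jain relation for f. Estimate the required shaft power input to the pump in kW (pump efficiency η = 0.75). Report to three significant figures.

V = 4Q/(πD²) = 2.372 m/s; Re = 9.28×10^5; ε/D = 5.51×10^-4; f = 0.01767
h_f = f(L/D)V²/2g = 14.96 m
Total head H = z + h_f = 48.2 + 14.96 = 63.16 m
P_hyd = ρgQH = 1025·9.81·0.384·63.16 = 243.9 kW
P_shaft = P_hyd/η = 243.9/0.75 = 325.2 kW

P_shaft ≈ 325 kW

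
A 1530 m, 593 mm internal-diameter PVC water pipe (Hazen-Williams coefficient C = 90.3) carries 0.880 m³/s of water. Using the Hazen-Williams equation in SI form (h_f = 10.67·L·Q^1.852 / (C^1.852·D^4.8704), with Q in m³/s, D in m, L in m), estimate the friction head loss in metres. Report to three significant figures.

h_f = 10.67·1530·0.880^1.852 / (90.3^1.852·0.593^4.8704) = 39.21 m

h_f ≈ 39.2 m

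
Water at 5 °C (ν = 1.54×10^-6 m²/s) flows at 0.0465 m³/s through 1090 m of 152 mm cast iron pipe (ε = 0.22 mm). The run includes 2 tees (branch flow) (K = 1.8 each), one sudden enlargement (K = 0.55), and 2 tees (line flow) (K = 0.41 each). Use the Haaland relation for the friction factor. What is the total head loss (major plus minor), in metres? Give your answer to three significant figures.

H_L ≈ 55.3 m

V = 4Q/(πD²) = 2.563 m/s; V²/2g = 0.3347 m
Re = 2.53×10^5, ε/D = 0.00145 → f = 0.02235 (Haaland)
Major: h_f = f(L/D)·V²/2g = 0.02235·7171·0.3347 = 53.65 m
Minor: ΣK = 4.97; h_m = ΣK·V²/2g = 1.663 m
Total H_L = 53.65 + 1.663 = 55.31 m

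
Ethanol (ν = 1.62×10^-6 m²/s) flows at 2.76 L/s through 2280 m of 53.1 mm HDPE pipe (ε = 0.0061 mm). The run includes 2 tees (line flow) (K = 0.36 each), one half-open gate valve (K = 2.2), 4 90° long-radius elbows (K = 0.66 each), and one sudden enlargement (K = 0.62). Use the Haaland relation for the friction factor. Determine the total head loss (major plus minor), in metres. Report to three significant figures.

V = 4Q/(πD²) = 1.246 m/s; V²/2g = 0.07917 m
Re = 4.09×10^4, ε/D = 1.15×10^-4 → f = 0.02198 (Haaland)
Major: h_f = f(L/D)·V²/2g = 0.02198·42938·0.07917 = 74.71 m
Minor: ΣK = 6.18; h_m = ΣK·V²/2g = 0.4893 m
Total H_L = 74.71 + 0.4893 = 75.19 m

H_L ≈ 75.2 m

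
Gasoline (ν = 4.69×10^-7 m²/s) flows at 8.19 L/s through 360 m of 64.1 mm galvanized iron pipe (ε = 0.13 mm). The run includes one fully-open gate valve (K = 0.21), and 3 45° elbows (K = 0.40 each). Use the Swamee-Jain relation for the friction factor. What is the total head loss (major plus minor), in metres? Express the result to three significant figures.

V = 4Q/(πD²) = 2.538 m/s; V²/2g = 0.3283 m
Re = 3.47×10^5, ε/D = 0.00203 → f = 0.02416 (Swamee-Jain)
Major: h_f = f(L/D)·V²/2g = 0.02416·5616·0.3283 = 44.55 m
Minor: ΣK = 1.41; h_m = ΣK·V²/2g = 0.4629 m
Total H_L = 44.55 + 0.4629 = 45.01 m

H_L ≈ 45.0 m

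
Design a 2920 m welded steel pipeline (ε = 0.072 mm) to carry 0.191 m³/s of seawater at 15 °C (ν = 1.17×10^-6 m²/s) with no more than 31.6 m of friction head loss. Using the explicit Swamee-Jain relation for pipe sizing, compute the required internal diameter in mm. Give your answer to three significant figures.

D ≈ 340 mm

Swamee-Jain (Type III): D = 0.66·[ε^1.25·(LQ²/(gh_f))^4.75 + ν·Q^9.4·(L/(gh_f))^5.2]^0.04
LQ²/(gh_f) = 0.3436; L/(gh_f) = 9.419
Term 1 = ε^1.25·(…)^4.75 = 4.15×10^-8; Term 2 = ν·Q^9.4·(…)^5.2 = 2.37×10^-8
D = 0.66·(4.15×10^-8 + 2.37×10^-8)^0.04 = 0.3405 m = 340 mm
Check: V = 2.10 m/s, Re = 6.10×10^5, f = 0.01537, h_f = 29.6 m ≈ 31.6 m ✓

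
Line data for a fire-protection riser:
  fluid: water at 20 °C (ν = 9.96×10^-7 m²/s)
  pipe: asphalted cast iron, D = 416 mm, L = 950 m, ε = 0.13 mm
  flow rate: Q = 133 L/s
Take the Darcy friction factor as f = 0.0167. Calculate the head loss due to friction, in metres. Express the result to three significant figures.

h_f ≈ 1.86 m

V = 4Q/(πD²) = 4·0.133/(π·0.416²) = 0.9785 m/s
h_f = f(L/D)V²/(2g) = 0.01670·(950/0.416)·0.9785²/(2·9.81) = 1.861 m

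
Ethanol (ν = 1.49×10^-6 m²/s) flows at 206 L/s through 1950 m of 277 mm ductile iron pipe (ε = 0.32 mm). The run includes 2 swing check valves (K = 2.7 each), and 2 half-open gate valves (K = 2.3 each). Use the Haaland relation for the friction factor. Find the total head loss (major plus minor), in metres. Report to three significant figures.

H_L ≈ 93.0 m

V = 4Q/(πD²) = 3.418 m/s; V²/2g = 0.5956 m
Re = 6.35×10^5, ε/D = 0.00116 → f = 0.02076 (Haaland)
Major: h_f = f(L/D)·V²/2g = 0.02076·7040·0.5956 = 87.03 m
Minor: ΣK = 10.0; h_m = ΣK·V²/2g = 5.956 m
Total H_L = 87.03 + 5.956 = 92.99 m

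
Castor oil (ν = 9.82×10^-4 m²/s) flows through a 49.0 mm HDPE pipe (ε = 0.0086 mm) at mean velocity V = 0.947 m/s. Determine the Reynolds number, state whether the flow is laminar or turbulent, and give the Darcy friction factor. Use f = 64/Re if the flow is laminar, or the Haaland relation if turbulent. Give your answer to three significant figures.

Re ≈ 47.3; laminar; f = 64/Re ≈ 1.35

Re = VD/ν = 0.9470·0.0490/9.82×10^-4 = 47.3
Re < 2300 → laminar → f = 64/Re = 1.354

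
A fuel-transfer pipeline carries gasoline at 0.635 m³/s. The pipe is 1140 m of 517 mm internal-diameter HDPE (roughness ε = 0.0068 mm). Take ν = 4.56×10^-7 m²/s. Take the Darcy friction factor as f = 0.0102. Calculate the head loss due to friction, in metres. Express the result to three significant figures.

V = 4Q/(πD²) = 4·0.635/(π·0.517²) = 3.025 m/s
h_f = f(L/D)V²/(2g) = 0.01020·(1140/0.517)·3.025²/(2·9.81) = 10.49 m

h_f ≈ 10.5 m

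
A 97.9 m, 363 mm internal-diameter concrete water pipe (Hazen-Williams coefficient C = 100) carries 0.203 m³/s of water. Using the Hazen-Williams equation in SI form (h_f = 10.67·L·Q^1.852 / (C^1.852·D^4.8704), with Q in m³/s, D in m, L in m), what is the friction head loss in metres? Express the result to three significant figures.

h_f ≈ 1.50 m

h_f = 10.67·97.9·0.203^1.852 / (100^1.852·0.363^4.8704) = 1.499 m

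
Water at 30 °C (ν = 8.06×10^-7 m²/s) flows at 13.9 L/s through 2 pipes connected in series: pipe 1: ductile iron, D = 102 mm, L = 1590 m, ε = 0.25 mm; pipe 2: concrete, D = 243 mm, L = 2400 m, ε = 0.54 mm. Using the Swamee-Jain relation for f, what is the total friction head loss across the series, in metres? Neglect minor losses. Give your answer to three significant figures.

Pipe 1: V = 1.701 m/s, Re = 2.15×10^5, ε/D = 0.00245, f = 0.02563, h_1 = f(L/D)V²/2g = 58.93 m
Pipe 2: V = 0.2997 m/s, Re = 9.04×10^4, ε/D = 0.00222, f = 0.02606, h_2 = f(L/D)V²/2g = 1.179 m
Series → Q common, losses add: H = Σh = 60.11 m

H ≈ 60.1 m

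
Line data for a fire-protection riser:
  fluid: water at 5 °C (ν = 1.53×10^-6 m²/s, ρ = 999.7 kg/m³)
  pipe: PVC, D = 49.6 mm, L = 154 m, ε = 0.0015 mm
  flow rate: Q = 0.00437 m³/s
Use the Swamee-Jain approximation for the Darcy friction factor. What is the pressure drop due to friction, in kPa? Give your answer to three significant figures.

V = 4Q/(πD²) = 4·0.00437/(π·0.0496²) = 2.262 m/s
Re = VD/ν = 2.262·0.0496/1.53×10^-6 = 7.33×10^4 → turbulent
ε/D = 0.0015/49.6 = 3.02×10^-5
Swamee-Jain: f = 0.01923
h_f = f(L/D)V²/(2g) = 0.01923·(154/0.0496)·2.262²/(2·9.81) = 15.57 m
Δp = ρg·h_f = 999.7·9.81·15.57 = 152.7 kPa

Δp ≈ 153 kPa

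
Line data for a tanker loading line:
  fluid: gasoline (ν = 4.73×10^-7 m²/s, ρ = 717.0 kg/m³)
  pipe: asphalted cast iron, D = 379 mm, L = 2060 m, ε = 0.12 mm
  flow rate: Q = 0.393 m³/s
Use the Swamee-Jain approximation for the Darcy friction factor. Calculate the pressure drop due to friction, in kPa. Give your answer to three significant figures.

V = 4Q/(πD²) = 4·0.393/(π·0.379²) = 3.484 m/s
Re = VD/ν = 3.484·0.379/4.73×10^-7 = 2.79×10^6 → turbulent
ε/D = 0.12/379 = 3.17×10^-4
Swamee-Jain: f = 0.01544
h_f = f(L/D)V²/(2g) = 0.01544·(2060/0.379)·3.484²/(2·9.81) = 51.91 m
Δp = ρg·h_f = 717.0·9.81·51.91 = 365.1 kPa

Δp ≈ 365 kPa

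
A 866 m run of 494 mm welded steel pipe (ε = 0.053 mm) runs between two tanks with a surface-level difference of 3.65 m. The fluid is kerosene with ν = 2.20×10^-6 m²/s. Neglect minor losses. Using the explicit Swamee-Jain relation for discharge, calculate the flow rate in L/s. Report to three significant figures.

Swamee-Jain (Type II): Q = -0.965·√(gD⁵h_f/L)·ln[ε/(3.7D) + √(3.17ν²L/(gD³h_f))]
√(gD⁵h_f/L) = √(9.81·0.494⁵·3.65/866) = 0.03488
ε/(3.7D) = 2.90×10^-5; √(3.17ν²L/(gD³h_f)) = 5.55×10^-5
Q = -0.965·0.03488·ln(8.448×10^-5) = 0.3157 m³/s
Check: V = 1.65 m/s, Re = 3.70×10^5, f = 0.01509, h_f = 3.66 m ≈ 3.65 m ✓

Q ≈ 316 L/s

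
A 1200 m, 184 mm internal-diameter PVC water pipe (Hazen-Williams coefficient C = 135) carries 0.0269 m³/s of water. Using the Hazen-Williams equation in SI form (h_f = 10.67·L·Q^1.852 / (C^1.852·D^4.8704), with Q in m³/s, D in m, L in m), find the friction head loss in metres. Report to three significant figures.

h_f ≈ 6.83 m

h_f = 10.67·1200·0.0269^1.852 / (135^1.852·0.184^4.8704) = 6.831 m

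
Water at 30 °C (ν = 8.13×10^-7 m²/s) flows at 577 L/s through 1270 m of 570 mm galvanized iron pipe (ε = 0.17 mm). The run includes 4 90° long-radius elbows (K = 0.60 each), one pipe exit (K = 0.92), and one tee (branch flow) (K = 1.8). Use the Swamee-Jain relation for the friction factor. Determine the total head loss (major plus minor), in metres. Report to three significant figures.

V = 4Q/(πD²) = 2.261 m/s; V²/2g = 0.2606 m
Re = 1.59×10^6, ε/D = 2.98×10^-4 → f = 0.01548 (Swamee-Jain)
Major: h_f = f(L/D)·V²/2g = 0.01548·2228·0.2606 = 8.986 m
Minor: ΣK = 5.12; h_m = ΣK·V²/2g = 1.334 m
Total H_L = 8.986 + 1.334 = 10.32 m

H_L ≈ 10.3 m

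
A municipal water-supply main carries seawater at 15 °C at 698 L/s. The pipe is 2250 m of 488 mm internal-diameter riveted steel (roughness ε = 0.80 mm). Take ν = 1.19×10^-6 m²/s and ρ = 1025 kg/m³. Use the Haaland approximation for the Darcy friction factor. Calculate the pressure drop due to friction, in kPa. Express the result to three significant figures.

Δp ≈ 737 kPa

V = 4Q/(πD²) = 4·0.698/(π·0.488²) = 3.732 m/s
Re = VD/ν = 3.732·0.488/1.19×10^-6 = 1.53×10^6 → turbulent
ε/D = 0.80/488 = 0.00164
Haaland: f = 0.02240
h_f = f(L/D)V²/(2g) = 0.02240·(2250/0.488)·3.732²/(2·9.81) = 73.30 m
Δp = ρg·h_f = 1025·9.81·73.30 = 737.1 kPa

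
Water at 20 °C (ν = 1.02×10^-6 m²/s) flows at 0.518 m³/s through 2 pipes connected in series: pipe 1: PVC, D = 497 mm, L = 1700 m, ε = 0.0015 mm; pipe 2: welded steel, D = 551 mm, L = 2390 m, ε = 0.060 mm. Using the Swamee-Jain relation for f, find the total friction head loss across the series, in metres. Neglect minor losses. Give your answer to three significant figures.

Pipe 1: V = 2.670 m/s, Re = 1.30×10^6, ε/D = 3.02×10^-6, f = 0.01120, h_1 = f(L/D)V²/2g = 13.92 m
Pipe 2: V = 2.172 m/s, Re = 1.17×10^6, ε/D = 1.09×10^-4, f = 0.01347, h_2 = f(L/D)V²/2g = 14.06 m
Series → Q common, losses add: H = Σh = 27.97 m

H ≈ 28.0 m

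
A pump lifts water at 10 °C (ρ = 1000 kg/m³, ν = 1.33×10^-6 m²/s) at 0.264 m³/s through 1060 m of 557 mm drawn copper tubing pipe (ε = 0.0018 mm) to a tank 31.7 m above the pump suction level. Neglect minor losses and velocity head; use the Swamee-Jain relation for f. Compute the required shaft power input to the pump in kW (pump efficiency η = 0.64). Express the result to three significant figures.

V = 4Q/(πD²) = 1.083 m/s; Re = 4.54×10^5; ε/D = 3.23×10^-6; f = 0.01337
h_f = f(L/D)V²/2g = 1.522 m
Total head H = z + h_f = 31.7 + 1.522 = 33.22 m
P_hyd = ρgQH = 1000·9.81·0.264·33.22 = 86.04 kW
P_shaft = P_hyd/η = 86.04/0.64 = 134.4 kW

P_shaft ≈ 134 kW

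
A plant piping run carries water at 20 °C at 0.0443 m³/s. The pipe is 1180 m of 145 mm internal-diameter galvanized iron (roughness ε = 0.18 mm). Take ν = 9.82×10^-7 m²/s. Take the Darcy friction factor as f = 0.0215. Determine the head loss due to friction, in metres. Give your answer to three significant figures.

V = 4Q/(πD²) = 4·0.0443/(π·0.145²) = 2.683 m/s
h_f = f(L/D)V²/(2g) = 0.02150·(1180/0.145)·2.683²/(2·9.81) = 64.18 m

h_f ≈ 64.2 m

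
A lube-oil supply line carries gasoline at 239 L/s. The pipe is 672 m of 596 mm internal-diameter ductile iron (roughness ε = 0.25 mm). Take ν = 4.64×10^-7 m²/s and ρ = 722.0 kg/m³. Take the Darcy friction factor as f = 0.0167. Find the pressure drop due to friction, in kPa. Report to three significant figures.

Δp ≈ 4.99 kPa

V = 4Q/(πD²) = 4·0.239/(π·0.596²) = 0.8567 m/s
h_f = f(L/D)V²/(2g) = 0.01670·(672/0.596)·0.8567²/(2·9.81) = 0.7043 m
Δp = ρg·h_f = 722.0·9.81·0.7043 = 4.989 kPa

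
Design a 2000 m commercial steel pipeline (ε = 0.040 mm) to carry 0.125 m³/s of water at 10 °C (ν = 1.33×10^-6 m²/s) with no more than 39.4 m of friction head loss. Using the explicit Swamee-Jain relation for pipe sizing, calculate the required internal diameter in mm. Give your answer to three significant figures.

Swamee-Jain (Type III): D = 0.66·[ε^1.25·(LQ²/(gh_f))^4.75 + ν·Q^9.4·(L/(gh_f))^5.2]^0.04
LQ²/(gh_f) = 0.08085; L/(gh_f) = 5.174
Term 1 = ε^1.25·(…)^4.75 = 2.06×10^-11; Term 2 = ν·Q^9.4·(…)^5.2 = 2.22×10^-11
D = 0.66·(2.06×10^-11 + 2.22×10^-11)^0.04 = 0.2540 m = 254 mm
Check: V = 2.47 m/s, Re = 4.71×10^5, f = 0.01518, h_f = 37.1 m ≈ 39.4 m ✓

D ≈ 254 mm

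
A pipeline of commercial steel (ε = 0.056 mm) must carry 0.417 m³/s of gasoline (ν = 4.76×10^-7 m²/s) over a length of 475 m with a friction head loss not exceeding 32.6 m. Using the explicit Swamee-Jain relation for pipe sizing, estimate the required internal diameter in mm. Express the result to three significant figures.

Swamee-Jain (Type III): D = 0.66·[ε^1.25·(LQ²/(gh_f))^4.75 + ν·Q^9.4·(L/(gh_f))^5.2]^0.04
LQ²/(gh_f) = 0.2583; L/(gh_f) = 1.485
Term 1 = ε^1.25·(…)^4.75 = 7.81×10^-9; Term 2 = ν·Q^9.4·(…)^5.2 = 1.00×10^-9
D = 0.66·(7.81×10^-9 + 1.00×10^-9)^0.04 = 0.3143 m = 314 mm
Check: V = 5.37 m/s, Re = 3.55×10^6, f = 0.01380, h_f = 30.7 m ≈ 32.6 m ✓

D ≈ 314 mm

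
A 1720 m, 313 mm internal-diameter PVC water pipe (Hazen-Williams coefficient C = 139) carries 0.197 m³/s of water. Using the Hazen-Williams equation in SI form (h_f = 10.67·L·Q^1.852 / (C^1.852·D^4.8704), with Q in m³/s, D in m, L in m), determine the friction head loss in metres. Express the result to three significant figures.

h_f = 10.67·1720·0.197^1.852 / (139^1.852·0.313^4.8704) = 27.87 m

h_f ≈ 27.9 m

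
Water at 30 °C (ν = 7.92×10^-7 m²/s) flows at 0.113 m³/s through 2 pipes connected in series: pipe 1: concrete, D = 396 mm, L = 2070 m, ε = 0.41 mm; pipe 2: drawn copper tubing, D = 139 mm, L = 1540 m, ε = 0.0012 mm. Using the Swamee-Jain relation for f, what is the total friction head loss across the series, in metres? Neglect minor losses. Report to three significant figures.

H ≈ 360 m

Pipe 1: V = 0.9175 m/s, Re = 4.59×10^5, ε/D = 0.00104, f = 0.02056, h_1 = f(L/D)V²/2g = 4.611 m
Pipe 2: V = 7.447 m/s, Re = 1.31×10^6, ε/D = 8.63×10^-6, f = 0.01135, h_2 = f(L/D)V²/2g = 355.5 m
Series → Q common, losses add: H = Σh = 360.1 m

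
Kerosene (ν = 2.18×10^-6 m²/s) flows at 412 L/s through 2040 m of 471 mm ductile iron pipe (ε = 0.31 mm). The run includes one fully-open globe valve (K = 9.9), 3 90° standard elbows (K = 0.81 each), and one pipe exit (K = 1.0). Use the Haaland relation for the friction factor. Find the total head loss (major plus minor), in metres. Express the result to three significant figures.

V = 4Q/(πD²) = 2.365 m/s; V²/2g = 0.2850 m
Re = 5.11×10^5, ε/D = 6.58×10^-4 → f = 0.01850 (Haaland)
Major: h_f = f(L/D)·V²/2g = 0.01850·4331·0.2850 = 22.84 m
Minor: ΣK = 13.3; h_m = ΣK·V²/2g = 3.799 m
Total H_L = 22.84 + 3.799 = 26.63 m

H_L ≈ 26.6 m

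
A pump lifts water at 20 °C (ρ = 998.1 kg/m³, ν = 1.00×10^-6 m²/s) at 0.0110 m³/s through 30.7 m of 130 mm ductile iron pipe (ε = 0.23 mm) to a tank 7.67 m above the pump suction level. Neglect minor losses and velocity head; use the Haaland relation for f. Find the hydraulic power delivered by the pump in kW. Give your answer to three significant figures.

V = 4Q/(πD²) = 0.8287 m/s; Re = 1.08×10^5; ε/D = 0.00177; f = 0.02424
h_f = f(L/D)V²/2g = 0.2004 m
Total head H = z + h_f = 7.67 + 0.2004 = 7.870 m
P_hyd = ρgQH = 998.1·9.81·0.0110·7.870 = 0.8477 kW

P_hyd ≈ 0.848 kW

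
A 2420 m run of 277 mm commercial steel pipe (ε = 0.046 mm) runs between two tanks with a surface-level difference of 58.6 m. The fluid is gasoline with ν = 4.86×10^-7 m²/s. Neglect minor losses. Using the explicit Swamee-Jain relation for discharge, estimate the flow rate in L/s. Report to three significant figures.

Q ≈ 186 L/s

Swamee-Jain (Type II): Q = -0.965·√(gD⁵h_f/L)·ln[ε/(3.7D) + √(3.17ν²L/(gD³h_f))]
√(gD⁵h_f/L) = √(9.81·0.277⁵·58.6/2420) = 0.01968
ε/(3.7D) = 4.49×10^-5; √(3.17ν²L/(gD³h_f)) = 1.22×10^-5
Q = -0.965·0.01968·ln(5.706×10^-5) = 0.1856 m³/s
Check: V = 3.08 m/s, Re = 1.76×10^6, f = 0.01396, h_f = 59.0 m ≈ 58.6 m ✓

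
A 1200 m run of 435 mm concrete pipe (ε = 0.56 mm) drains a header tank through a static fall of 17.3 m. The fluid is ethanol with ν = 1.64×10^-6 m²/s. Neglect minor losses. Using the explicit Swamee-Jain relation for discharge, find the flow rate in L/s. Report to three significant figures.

Swamee-Jain (Type II): Q = -0.965·√(gD⁵h_f/L)·ln[ε/(3.7D) + √(3.17ν²L/(gD³h_f))]
√(gD⁵h_f/L) = √(9.81·0.435⁵·17.3/1200) = 0.04693
ε/(3.7D) = 3.48×10^-4; √(3.17ν²L/(gD³h_f)) = 2.71×10^-5
Q = -0.965·0.04693·ln(3.750×10^-4) = 0.3573 m³/s
Check: V = 2.40 m/s, Re = 6.38×10^5, f = 0.02140, h_f = 17.4 m ≈ 17.3 m ✓

Q ≈ 357 L/s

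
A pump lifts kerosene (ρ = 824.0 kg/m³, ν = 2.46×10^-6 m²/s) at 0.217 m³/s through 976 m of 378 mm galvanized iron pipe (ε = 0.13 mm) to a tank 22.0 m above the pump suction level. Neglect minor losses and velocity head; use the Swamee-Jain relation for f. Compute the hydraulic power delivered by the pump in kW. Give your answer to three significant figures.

P_hyd ≈ 53.6 kW

V = 4Q/(πD²) = 1.934 m/s; Re = 2.97×10^5; ε/D = 3.44×10^-4; f = 0.01738
h_f = f(L/D)V²/2g = 8.551 m
Total head H = z + h_f = 22.0 + 8.551 = 30.55 m
P_hyd = ρgQH = 824.0·9.81·0.217·30.55 = 53.59 kW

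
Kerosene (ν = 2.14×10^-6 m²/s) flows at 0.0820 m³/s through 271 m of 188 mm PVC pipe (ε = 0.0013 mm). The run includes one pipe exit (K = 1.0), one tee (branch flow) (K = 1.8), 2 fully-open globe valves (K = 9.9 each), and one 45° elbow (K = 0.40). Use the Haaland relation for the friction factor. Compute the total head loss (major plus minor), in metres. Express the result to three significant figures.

H_L ≈ 19.7 m

V = 4Q/(πD²) = 2.954 m/s; V²/2g = 0.4448 m
Re = 2.60×10^5, ε/D = 6.91×10^-6 → f = 0.01479 (Haaland)
Major: h_f = f(L/D)·V²/2g = 0.01479·1441·0.4448 = 9.482 m
Minor: ΣK = 23.0; h_m = ΣK·V²/2g = 10.23 m
Total H_L = 9.482 + 10.23 = 19.71 m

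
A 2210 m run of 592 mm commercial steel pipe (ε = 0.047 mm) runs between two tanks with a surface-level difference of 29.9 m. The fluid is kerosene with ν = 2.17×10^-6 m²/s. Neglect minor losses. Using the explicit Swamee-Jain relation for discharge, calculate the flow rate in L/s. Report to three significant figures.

Swamee-Jain (Type II): Q = -0.965·√(gD⁵h_f/L)·ln[ε/(3.7D) + √(3.17ν²L/(gD³h_f))]
√(gD⁵h_f/L) = √(9.81·0.592⁵·29.9/2210) = 0.09824
ε/(3.7D) = 2.15×10^-5; √(3.17ν²L/(gD³h_f)) = 2.33×10^-5
Q = -0.965·0.09824·ln(4.474×10^-5) = 0.9494 m³/s
Check: V = 3.45 m/s, Re = 9.41×10^5, f = 0.01327, h_f = 30.0 m ≈ 29.9 m ✓

Q ≈ 949 L/s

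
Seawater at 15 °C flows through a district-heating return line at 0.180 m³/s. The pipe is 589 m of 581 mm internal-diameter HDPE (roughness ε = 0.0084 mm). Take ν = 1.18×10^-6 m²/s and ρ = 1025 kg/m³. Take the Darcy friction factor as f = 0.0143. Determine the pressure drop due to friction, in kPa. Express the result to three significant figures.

V = 4Q/(πD²) = 4·0.180/(π·0.581²) = 0.6789 m/s
h_f = f(L/D)V²/(2g) = 0.01430·(589/0.581)·0.6789²/(2·9.81) = 0.3406 m
Δp = ρg·h_f = 1025·9.81·0.3406 = 3.425 kPa

Δp ≈ 3.42 kPa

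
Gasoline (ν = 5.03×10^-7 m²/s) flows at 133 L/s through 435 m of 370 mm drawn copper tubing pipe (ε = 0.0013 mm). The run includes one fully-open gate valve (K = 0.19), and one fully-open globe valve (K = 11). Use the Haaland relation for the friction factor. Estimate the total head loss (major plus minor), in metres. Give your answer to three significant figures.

V = 4Q/(πD²) = 1.237 m/s; V²/2g = 0.07799 m
Re = 9.10×10^5, ε/D = 3.51×10^-6 → f = 0.01183 (Haaland)
Major: h_f = f(L/D)·V²/2g = 0.01183·1176·0.07799 = 1.084 m
Minor: ΣK = 11.2; h_m = ΣK·V²/2g = 0.8727 m
Total H_L = 1.084 + 0.8727 = 1.957 m

H_L ≈ 1.96 m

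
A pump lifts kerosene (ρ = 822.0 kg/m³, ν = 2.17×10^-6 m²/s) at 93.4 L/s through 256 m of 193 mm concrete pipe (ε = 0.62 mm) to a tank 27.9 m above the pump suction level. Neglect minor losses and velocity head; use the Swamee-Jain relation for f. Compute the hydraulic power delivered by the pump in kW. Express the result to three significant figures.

V = 4Q/(πD²) = 3.193 m/s; Re = 2.84×10^5; ε/D = 0.00321; f = 0.02728
h_f = f(L/D)V²/2g = 18.80 m
Total head H = z + h_f = 27.9 + 18.80 = 46.70 m
P_hyd = ρgQH = 822.0·9.81·0.0934·46.70 = 35.17 kW

P_hyd ≈ 35.2 kW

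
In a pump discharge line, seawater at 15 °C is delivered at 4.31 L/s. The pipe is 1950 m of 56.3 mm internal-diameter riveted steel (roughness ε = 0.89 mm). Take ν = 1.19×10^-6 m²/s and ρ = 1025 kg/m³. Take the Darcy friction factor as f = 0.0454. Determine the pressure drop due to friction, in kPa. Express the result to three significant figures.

Δp ≈ 2420 kPa

V = 4Q/(πD²) = 4·0.00431/(π·0.0563²) = 1.731 m/s
h_f = f(L/D)V²/(2g) = 0.04540·(1950/0.0563)·1.731²/(2·9.81) = 240.2 m
Δp = ρg·h_f = 1025·9.81·240.2 = 2416 kPa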